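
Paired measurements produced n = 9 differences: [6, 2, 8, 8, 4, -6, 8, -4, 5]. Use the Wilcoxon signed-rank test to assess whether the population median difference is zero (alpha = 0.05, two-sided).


Step 1: Drop any zero differences (none here) and take |d_i|.
|d| = [6, 2, 8, 8, 4, 6, 8, 4, 5]
Step 2: Midrank |d_i| (ties get averaged ranks).
ranks: |6|->5.5, |2|->1, |8|->8, |8|->8, |4|->2.5, |6|->5.5, |8|->8, |4|->2.5, |5|->4
Step 3: Attach original signs; sum ranks with positive sign and with negative sign.
W+ = 5.5 + 1 + 8 + 8 + 2.5 + 8 + 4 = 37
W- = 5.5 + 2.5 = 8
(Check: W+ + W- = 45 should equal n(n+1)/2 = 45.)
Step 4: Test statistic W = min(W+, W-) = 8.
Step 5: Ties in |d|, so use the tie-corrected normal approximation.
        E[W] = n(n+1)/4 = 9*10/4 = 22.5.
        Tie groups: |d|=4 (t=2), |d|=6 (t=2), |d|=8 (t=3); sum(t^3 - t) = 36.
        Var[W] = n(n+1)(2n+1)/24 - sum(t^3-t)/48 = 1710/24 - 36/48 = 70.5.
        z = (W - E[W]) / sqrt(Var[W]) = (8 - 22.5) / 8.3964 = -1.7269.
        Two-sided p = 2*Phi(z) = 0.084181.
Step 6: alpha = 0.05. fail to reject H0.

W+ = 37, W- = 8, W = min = 8, p = 0.084181, fail to reject H0.


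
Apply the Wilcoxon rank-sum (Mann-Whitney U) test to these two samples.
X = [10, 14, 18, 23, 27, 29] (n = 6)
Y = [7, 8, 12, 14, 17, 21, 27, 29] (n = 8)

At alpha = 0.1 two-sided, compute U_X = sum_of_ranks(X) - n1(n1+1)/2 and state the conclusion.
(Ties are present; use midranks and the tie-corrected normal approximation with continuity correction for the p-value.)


Step 1: Combine and sort all 14 observations; assign midranks.
sorted (value, group): (7,Y), (8,Y), (10,X), (12,Y), (14,X), (14,Y), (17,Y), (18,X), (21,Y), (23,X), (27,X), (27,Y), (29,X), (29,Y)
ranks: 7->1, 8->2, 10->3, 12->4, 14->5.5, 14->5.5, 17->7, 18->8, 21->9, 23->10, 27->11.5, 27->11.5, 29->13.5, 29->13.5
Step 2: Rank sum for X: R1 = 3 + 5.5 + 8 + 10 + 11.5 + 13.5 = 51.5.
Step 3: U_X = R1 - n1(n1+1)/2 = 51.5 - 6*7/2 = 51.5 - 21 = 30.5.
       U_Y = n1*n2 - U_X = 48 - 30.5 = 17.5.
Step 4: Ties are present, so use the tie-corrected normal approximation (with continuity correction) for the p-value.
Step 5: p-value = 0.437063; compare to alpha = 0.1. fail to reject H0.

U_X = 30.5, p = 0.437063, fail to reject H0 at alpha = 0.1.


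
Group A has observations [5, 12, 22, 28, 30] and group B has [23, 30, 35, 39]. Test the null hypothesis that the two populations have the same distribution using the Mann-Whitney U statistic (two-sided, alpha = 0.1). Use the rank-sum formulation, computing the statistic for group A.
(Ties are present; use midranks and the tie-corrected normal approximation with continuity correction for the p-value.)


Step 1: Combine and sort all 9 observations; assign midranks.
sorted (value, group): (5,X), (12,X), (22,X), (23,Y), (28,X), (30,X), (30,Y), (35,Y), (39,Y)
ranks: 5->1, 12->2, 22->3, 23->4, 28->5, 30->6.5, 30->6.5, 35->8, 39->9
Step 2: Rank sum for X: R1 = 1 + 2 + 3 + 5 + 6.5 = 17.5.
Step 3: U_X = R1 - n1(n1+1)/2 = 17.5 - 5*6/2 = 17.5 - 15 = 2.5.
       U_Y = n1*n2 - U_X = 20 - 2.5 = 17.5.
Step 4: Ties are present, so use the tie-corrected normal approximation (with continuity correction) for the p-value.
Step 5: p-value = 0.085100; compare to alpha = 0.1. reject H0.

U_X = 2.5, p = 0.085100, reject H0 at alpha = 0.1.


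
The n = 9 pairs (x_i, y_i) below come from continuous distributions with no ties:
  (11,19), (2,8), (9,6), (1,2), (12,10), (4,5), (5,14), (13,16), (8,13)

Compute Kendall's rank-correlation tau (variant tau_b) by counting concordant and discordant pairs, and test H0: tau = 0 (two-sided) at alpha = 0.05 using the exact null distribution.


Step 1: Enumerate the 36 unordered pairs (i,j) with i<j and classify each by sign(x_j-x_i) * sign(y_j-y_i).
  (1,2):dx=-9,dy=-11->C; (1,3):dx=-2,dy=-13->C; (1,4):dx=-10,dy=-17->C; (1,5):dx=+1,dy=-9->D
  (1,6):dx=-7,dy=-14->C; (1,7):dx=-6,dy=-5->C; (1,8):dx=+2,dy=-3->D; (1,9):dx=-3,dy=-6->C
  (2,3):dx=+7,dy=-2->D; (2,4):dx=-1,dy=-6->C; (2,5):dx=+10,dy=+2->C; (2,6):dx=+2,dy=-3->D
  (2,7):dx=+3,dy=+6->C; (2,8):dx=+11,dy=+8->C; (2,9):dx=+6,dy=+5->C; (3,4):dx=-8,dy=-4->C
  (3,5):dx=+3,dy=+4->C; (3,6):dx=-5,dy=-1->C; (3,7):dx=-4,dy=+8->D; (3,8):dx=+4,dy=+10->C
  (3,9):dx=-1,dy=+7->D; (4,5):dx=+11,dy=+8->C; (4,6):dx=+3,dy=+3->C; (4,7):dx=+4,dy=+12->C
  (4,8):dx=+12,dy=+14->C; (4,9):dx=+7,dy=+11->C; (5,6):dx=-8,dy=-5->C; (5,7):dx=-7,dy=+4->D
  (5,8):dx=+1,dy=+6->C; (5,9):dx=-4,dy=+3->D; (6,7):dx=+1,dy=+9->C; (6,8):dx=+9,dy=+11->C
  (6,9):dx=+4,dy=+8->C; (7,8):dx=+8,dy=+2->C; (7,9):dx=+3,dy=-1->D; (8,9):dx=-5,dy=-3->C
Step 2: C = 27, D = 9, total pairs = 36.
Step 3: tau = (C - D)/(n(n-1)/2) = (27 - 9)/36 = 0.500000.
Step 4: Exact two-sided p-value (enumerate n! = 362880 permutations of y under H0): p = 0.075176.
Step 5: alpha = 0.05. fail to reject H0.

tau_b = 0.5000 (C=27, D=9), p = 0.075176, fail to reject H0.


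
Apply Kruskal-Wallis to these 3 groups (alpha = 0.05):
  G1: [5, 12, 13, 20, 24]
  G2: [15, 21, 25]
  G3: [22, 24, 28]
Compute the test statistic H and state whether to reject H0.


Step 1: Combine all N = 11 observations and assign midranks.
sorted (value, group, rank): (5,G1,1), (12,G1,2), (13,G1,3), (15,G2,4), (20,G1,5), (21,G2,6), (22,G3,7), (24,G1,8.5), (24,G3,8.5), (25,G2,10), (28,G3,11)
Step 2: Sum ranks within each group.
R_1 = 19.5 (n_1 = 5)
R_2 = 20 (n_2 = 3)
R_3 = 26.5 (n_3 = 3)
Step 3: H = 12/(N(N+1)) * sum(R_i^2/n_i) - 3(N+1)
     = 12/(11*12) * (19.5^2/5 + 20^2/3 + 26.5^2/3) - 3*12
     = 0.090909 * 443.467 - 36
     = 4.315152.
Step 4: Ties present; correction factor C = 1 - 6/(11^3 - 11) = 0.995455. Corrected H = 4.315152 / 0.995455 = 4.334855.
Step 5: Under H0, H ~ chi^2(2); p-value = 0.114472.
Step 6: alpha = 0.05. fail to reject H0.

H = 4.3349, df = 2, p = 0.114472, fail to reject H0.


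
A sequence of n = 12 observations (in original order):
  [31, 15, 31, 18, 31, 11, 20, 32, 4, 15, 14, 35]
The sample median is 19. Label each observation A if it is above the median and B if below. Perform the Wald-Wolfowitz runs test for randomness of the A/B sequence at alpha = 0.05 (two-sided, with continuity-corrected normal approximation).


Step 1: Compute median = 19; label A = above, B = below.
Labels in order: ABABABAABBBA  (n_A = 6, n_B = 6)
Step 2: Count runs R = 9.
Step 3: Under H0 (random ordering), E[R] = 2*n_A*n_B/(n_A+n_B) + 1 = 2*6*6/12 + 1 = 7.0000.
        Var[R] = 2*n_A*n_B*(2*n_A*n_B - n_A - n_B) / ((n_A+n_B)^2 * (n_A+n_B-1)) = 4320/1584 = 2.7273.
        SD[R] = 1.6514.
Step 4: Continuity-corrected z = (R - 0.5 - E[R]) / SD[R] = (9 - 0.5 - 7.0000) / 1.6514 = 0.9083.
Step 5: Two-sided p-value via normal approximation = 2*(1 - Phi(|z|)) = 0.363722.
Step 6: alpha = 0.05. fail to reject H0.

R = 9, z = 0.9083, p = 0.363722, fail to reject H0.


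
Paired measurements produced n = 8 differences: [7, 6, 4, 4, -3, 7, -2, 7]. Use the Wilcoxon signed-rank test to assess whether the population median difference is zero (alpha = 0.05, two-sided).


Step 1: Drop any zero differences (none here) and take |d_i|.
|d| = [7, 6, 4, 4, 3, 7, 2, 7]
Step 2: Midrank |d_i| (ties get averaged ranks).
ranks: |7|->7, |6|->5, |4|->3.5, |4|->3.5, |3|->2, |7|->7, |2|->1, |7|->7
Step 3: Attach original signs; sum ranks with positive sign and with negative sign.
W+ = 7 + 5 + 3.5 + 3.5 + 7 + 7 = 33
W- = 2 + 1 = 3
(Check: W+ + W- = 36 should equal n(n+1)/2 = 36.)
Step 4: Test statistic W = min(W+, W-) = 3.
Step 5: Ties in |d|, so use the tie-corrected normal approximation.
        E[W] = n(n+1)/4 = 8*9/4 = 18.
        Tie groups: |d|=4 (t=2), |d|=7 (t=3); sum(t^3 - t) = 30.
        Var[W] = n(n+1)(2n+1)/24 - sum(t^3-t)/48 = 1224/24 - 30/48 = 50.375.
        z = (W - E[W]) / sqrt(Var[W]) = (3 - 18) / 7.0975 = -2.1134.
        Two-sided p = 2*Phi(z) = 0.034566.
Step 6: alpha = 0.05. reject H0.

W+ = 33, W- = 3, W = min = 3, p = 0.034566, reject H0.


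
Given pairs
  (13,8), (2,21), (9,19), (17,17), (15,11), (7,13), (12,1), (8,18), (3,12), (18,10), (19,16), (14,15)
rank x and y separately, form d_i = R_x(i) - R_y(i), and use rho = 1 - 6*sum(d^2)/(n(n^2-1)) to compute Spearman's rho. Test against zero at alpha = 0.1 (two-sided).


Step 1: Rank x and y separately (midranks; no ties here).
rank(x): 13->7, 2->1, 9->5, 17->10, 15->9, 7->3, 12->6, 8->4, 3->2, 18->11, 19->12, 14->8
rank(y): 8->2, 21->12, 19->11, 17->9, 11->4, 13->6, 1->1, 18->10, 12->5, 10->3, 16->8, 15->7
Step 2: d_i = R_x(i) - R_y(i); compute d_i^2.
  (7-2)^2=25, (1-12)^2=121, (5-11)^2=36, (10-9)^2=1, (9-4)^2=25, (3-6)^2=9, (6-1)^2=25, (4-10)^2=36, (2-5)^2=9, (11-3)^2=64, (12-8)^2=16, (8-7)^2=1
sum(d^2) = 368.
Step 3: rho = 1 - 6*368 / (12*(12^2 - 1)) = 1 - 2208/1716 = -0.286713.
Step 4: Under H0, t = rho * sqrt((n-2)/(1-rho^2)) = -0.9464 ~ t(10).
Step 5: Two-sided p-value from the t-distribution with 10 df = 0.366251.
Step 6: alpha = 0.1. fail to reject H0.

rho = -0.2867, p = 0.366251, fail to reject H0 at alpha = 0.1.


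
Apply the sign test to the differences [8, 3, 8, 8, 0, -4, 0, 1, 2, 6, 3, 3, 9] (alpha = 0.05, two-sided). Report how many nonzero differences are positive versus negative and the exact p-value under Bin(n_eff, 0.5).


Step 1: Discard zero differences. Original n = 13; n_eff = number of nonzero differences = 11.
Nonzero differences (with sign): +8, +3, +8, +8, -4, +1, +2, +6, +3, +3, +9
Step 2: Count signs: positive = 10, negative = 1.
Step 3: Under H0: P(positive) = 0.5, so the number of positives S ~ Bin(11, 0.5).
Step 4: Two-sided exact p-value = sum of Bin(11,0.5) probabilities at or below the observed probability = 0.011719.
Step 5: alpha = 0.05. reject H0.

n_eff = 11, pos = 10, neg = 1, p = 0.011719, reject H0.


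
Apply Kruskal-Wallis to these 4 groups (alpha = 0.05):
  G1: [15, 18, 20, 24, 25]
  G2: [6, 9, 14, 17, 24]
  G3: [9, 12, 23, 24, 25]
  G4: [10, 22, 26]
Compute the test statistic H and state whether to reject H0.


Step 1: Combine all N = 18 observations and assign midranks.
sorted (value, group, rank): (6,G2,1), (9,G2,2.5), (9,G3,2.5), (10,G4,4), (12,G3,5), (14,G2,6), (15,G1,7), (17,G2,8), (18,G1,9), (20,G1,10), (22,G4,11), (23,G3,12), (24,G1,14), (24,G2,14), (24,G3,14), (25,G1,16.5), (25,G3,16.5), (26,G4,18)
Step 2: Sum ranks within each group.
R_1 = 56.5 (n_1 = 5)
R_2 = 31.5 (n_2 = 5)
R_3 = 50 (n_3 = 5)
R_4 = 33 (n_4 = 3)
Step 3: H = 12/(N(N+1)) * sum(R_i^2/n_i) - 3(N+1)
     = 12/(18*19) * (56.5^2/5 + 31.5^2/5 + 50^2/5 + 33^2/3) - 3*19
     = 0.035088 * 1699.9 - 57
     = 2.645614.
Step 4: Ties present; correction factor C = 1 - 36/(18^3 - 18) = 0.993808. Corrected H = 2.645614 / 0.993808 = 2.662098.
Step 5: Under H0, H ~ chi^2(3); p-value = 0.446707.
Step 6: alpha = 0.05. fail to reject H0.

H = 2.6621, df = 3, p = 0.446707, fail to reject H0.


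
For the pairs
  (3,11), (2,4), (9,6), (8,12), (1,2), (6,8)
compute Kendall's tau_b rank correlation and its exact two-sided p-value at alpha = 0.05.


Step 1: Enumerate the 15 unordered pairs (i,j) with i<j and classify each by sign(x_j-x_i) * sign(y_j-y_i).
  (1,2):dx=-1,dy=-7->C; (1,3):dx=+6,dy=-5->D; (1,4):dx=+5,dy=+1->C; (1,5):dx=-2,dy=-9->C
  (1,6):dx=+3,dy=-3->D; (2,3):dx=+7,dy=+2->C; (2,4):dx=+6,dy=+8->C; (2,5):dx=-1,dy=-2->C
  (2,6):dx=+4,dy=+4->C; (3,4):dx=-1,dy=+6->D; (3,5):dx=-8,dy=-4->C; (3,6):dx=-3,dy=+2->D
  (4,5):dx=-7,dy=-10->C; (4,6):dx=-2,dy=-4->C; (5,6):dx=+5,dy=+6->C
Step 2: C = 11, D = 4, total pairs = 15.
Step 3: tau = (C - D)/(n(n-1)/2) = (11 - 4)/15 = 0.466667.
Step 4: Exact two-sided p-value (enumerate n! = 720 permutations of y under H0): p = 0.272222.
Step 5: alpha = 0.05. fail to reject H0.

tau_b = 0.4667 (C=11, D=4), p = 0.272222, fail to reject H0.


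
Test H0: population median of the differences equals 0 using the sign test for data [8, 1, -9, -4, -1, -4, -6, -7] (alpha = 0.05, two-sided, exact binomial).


Step 1: Discard zero differences. Original n = 8; n_eff = number of nonzero differences = 8.
Nonzero differences (with sign): +8, +1, -9, -4, -1, -4, -6, -7
Step 2: Count signs: positive = 2, negative = 6.
Step 3: Under H0: P(positive) = 0.5, so the number of positives S ~ Bin(8, 0.5).
Step 4: Two-sided exact p-value = sum of Bin(8,0.5) probabilities at or below the observed probability = 0.289062.
Step 5: alpha = 0.05. fail to reject H0.

n_eff = 8, pos = 2, neg = 6, p = 0.289062, fail to reject H0.


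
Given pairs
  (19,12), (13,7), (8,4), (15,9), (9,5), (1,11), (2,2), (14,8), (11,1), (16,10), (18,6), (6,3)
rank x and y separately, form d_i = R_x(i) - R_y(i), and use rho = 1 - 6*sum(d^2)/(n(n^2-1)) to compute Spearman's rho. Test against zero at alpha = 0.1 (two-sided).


Step 1: Rank x and y separately (midranks; no ties here).
rank(x): 19->12, 13->7, 8->4, 15->9, 9->5, 1->1, 2->2, 14->8, 11->6, 16->10, 18->11, 6->3
rank(y): 12->12, 7->7, 4->4, 9->9, 5->5, 11->11, 2->2, 8->8, 1->1, 10->10, 6->6, 3->3
Step 2: d_i = R_x(i) - R_y(i); compute d_i^2.
  (12-12)^2=0, (7-7)^2=0, (4-4)^2=0, (9-9)^2=0, (5-5)^2=0, (1-11)^2=100, (2-2)^2=0, (8-8)^2=0, (6-1)^2=25, (10-10)^2=0, (11-6)^2=25, (3-3)^2=0
sum(d^2) = 150.
Step 3: rho = 1 - 6*150 / (12*(12^2 - 1)) = 1 - 900/1716 = 0.475524.
Step 4: Under H0, t = rho * sqrt((n-2)/(1-rho^2)) = 1.7094 ~ t(10).
Step 5: Two-sided p-value from the t-distribution with 10 df = 0.118176.
Step 6: alpha = 0.1. fail to reject H0.

rho = 0.4755, p = 0.118176, fail to reject H0 at alpha = 0.1.


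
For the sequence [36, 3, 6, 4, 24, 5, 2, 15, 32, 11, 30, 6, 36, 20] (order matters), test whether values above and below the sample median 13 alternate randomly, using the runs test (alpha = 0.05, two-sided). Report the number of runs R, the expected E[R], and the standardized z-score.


Step 1: Compute median = 13; label A = above, B = below.
Labels in order: ABBBABBAABABAA  (n_A = 7, n_B = 7)
Step 2: Count runs R = 9.
Step 3: Under H0 (random ordering), E[R] = 2*n_A*n_B/(n_A+n_B) + 1 = 2*7*7/14 + 1 = 8.0000.
        Var[R] = 2*n_A*n_B*(2*n_A*n_B - n_A - n_B) / ((n_A+n_B)^2 * (n_A+n_B-1)) = 8232/2548 = 3.2308.
        SD[R] = 1.7974.
Step 4: Continuity-corrected z = (R - 0.5 - E[R]) / SD[R] = (9 - 0.5 - 8.0000) / 1.7974 = 0.2782.
Step 5: Two-sided p-value via normal approximation = 2*(1 - Phi(|z|)) = 0.780879.
Step 6: alpha = 0.05. fail to reject H0.

R = 9, z = 0.2782, p = 0.780879, fail to reject H0.


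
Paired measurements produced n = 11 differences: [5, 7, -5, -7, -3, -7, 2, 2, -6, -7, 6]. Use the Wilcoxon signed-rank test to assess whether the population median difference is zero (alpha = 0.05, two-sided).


Step 1: Drop any zero differences (none here) and take |d_i|.
|d| = [5, 7, 5, 7, 3, 7, 2, 2, 6, 7, 6]
Step 2: Midrank |d_i| (ties get averaged ranks).
ranks: |5|->4.5, |7|->9.5, |5|->4.5, |7|->9.5, |3|->3, |7|->9.5, |2|->1.5, |2|->1.5, |6|->6.5, |7|->9.5, |6|->6.5
Step 3: Attach original signs; sum ranks with positive sign and with negative sign.
W+ = 4.5 + 9.5 + 1.5 + 1.5 + 6.5 = 23.5
W- = 4.5 + 9.5 + 3 + 9.5 + 6.5 + 9.5 = 42.5
(Check: W+ + W- = 66 should equal n(n+1)/2 = 66.)
Step 4: Test statistic W = min(W+, W-) = 23.5.
Step 5: Ties in |d|, so use the tie-corrected normal approximation.
        E[W] = n(n+1)/4 = 11*12/4 = 33.
        Tie groups: |d|=2 (t=2), |d|=5 (t=2), |d|=6 (t=2), |d|=7 (t=4); sum(t^3 - t) = 78.
        Var[W] = n(n+1)(2n+1)/24 - sum(t^3-t)/48 = 3036/24 - 78/48 = 124.875.
        z = (W - E[W]) / sqrt(Var[W]) = (23.5 - 33) / 11.1747 = -0.8501.
        Two-sided p = 2*Phi(z) = 0.395252.
Step 6: alpha = 0.05. fail to reject H0.

W+ = 23.5, W- = 42.5, W = min = 23.5, p = 0.395252, fail to reject H0.


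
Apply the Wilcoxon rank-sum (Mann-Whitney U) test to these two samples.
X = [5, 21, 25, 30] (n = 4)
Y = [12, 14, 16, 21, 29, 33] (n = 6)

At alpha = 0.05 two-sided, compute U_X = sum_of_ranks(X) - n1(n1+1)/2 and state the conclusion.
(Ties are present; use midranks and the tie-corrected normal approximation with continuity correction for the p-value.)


Step 1: Combine and sort all 10 observations; assign midranks.
sorted (value, group): (5,X), (12,Y), (14,Y), (16,Y), (21,X), (21,Y), (25,X), (29,Y), (30,X), (33,Y)
ranks: 5->1, 12->2, 14->3, 16->4, 21->5.5, 21->5.5, 25->7, 29->8, 30->9, 33->10
Step 2: Rank sum for X: R1 = 1 + 5.5 + 7 + 9 = 22.5.
Step 3: U_X = R1 - n1(n1+1)/2 = 22.5 - 4*5/2 = 22.5 - 10 = 12.5.
       U_Y = n1*n2 - U_X = 24 - 12.5 = 11.5.
Step 4: Ties are present, so use the tie-corrected normal approximation (with continuity correction) for the p-value.
Step 5: p-value = 1.000000; compare to alpha = 0.05. fail to reject H0.

U_X = 12.5, p = 1.000000, fail to reject H0 at alpha = 0.05.


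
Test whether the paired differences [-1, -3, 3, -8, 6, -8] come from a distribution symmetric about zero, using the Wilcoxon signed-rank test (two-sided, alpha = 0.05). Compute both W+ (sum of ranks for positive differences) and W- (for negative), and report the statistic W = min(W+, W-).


Step 1: Drop any zero differences (none here) and take |d_i|.
|d| = [1, 3, 3, 8, 6, 8]
Step 2: Midrank |d_i| (ties get averaged ranks).
ranks: |1|->1, |3|->2.5, |3|->2.5, |8|->5.5, |6|->4, |8|->5.5
Step 3: Attach original signs; sum ranks with positive sign and with negative sign.
W+ = 2.5 + 4 = 6.5
W- = 1 + 2.5 + 5.5 + 5.5 = 14.5
(Check: W+ + W- = 21 should equal n(n+1)/2 = 21.)
Step 4: Test statistic W = min(W+, W-) = 6.5.
Step 5: Ties in |d|, so use the tie-corrected normal approximation.
        E[W] = n(n+1)/4 = 6*7/4 = 10.5.
        Tie groups: |d|=3 (t=2), |d|=8 (t=2); sum(t^3 - t) = 12.
        Var[W] = n(n+1)(2n+1)/24 - sum(t^3-t)/48 = 546/24 - 12/48 = 22.5.
        z = (W - E[W]) / sqrt(Var[W]) = (6.5 - 10.5) / 4.7434 = -0.8433.
        Two-sided p = 2*Phi(z) = 0.399075.
Step 6: alpha = 0.05. fail to reject H0.

W+ = 6.5, W- = 14.5, W = min = 6.5, p = 0.399075, fail to reject H0.


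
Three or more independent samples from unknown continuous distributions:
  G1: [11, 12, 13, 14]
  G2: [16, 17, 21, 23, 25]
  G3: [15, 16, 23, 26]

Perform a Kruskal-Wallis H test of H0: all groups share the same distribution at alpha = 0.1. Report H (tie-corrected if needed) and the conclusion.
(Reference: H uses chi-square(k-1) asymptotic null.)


Step 1: Combine all N = 13 observations and assign midranks.
sorted (value, group, rank): (11,G1,1), (12,G1,2), (13,G1,3), (14,G1,4), (15,G3,5), (16,G2,6.5), (16,G3,6.5), (17,G2,8), (21,G2,9), (23,G2,10.5), (23,G3,10.5), (25,G2,12), (26,G3,13)
Step 2: Sum ranks within each group.
R_1 = 10 (n_1 = 4)
R_2 = 46 (n_2 = 5)
R_3 = 35 (n_3 = 4)
Step 3: H = 12/(N(N+1)) * sum(R_i^2/n_i) - 3(N+1)
     = 12/(13*14) * (10^2/4 + 46^2/5 + 35^2/4) - 3*14
     = 0.065934 * 754.45 - 42
     = 7.743956.
Step 4: Ties present; correction factor C = 1 - 12/(13^3 - 13) = 0.994505. Corrected H = 7.743956 / 0.994505 = 7.786740.
Step 5: Under H0, H ~ chi^2(2); p-value = 0.020377.
Step 6: alpha = 0.1. reject H0.

H = 7.7867, df = 2, p = 0.020377, reject H0.


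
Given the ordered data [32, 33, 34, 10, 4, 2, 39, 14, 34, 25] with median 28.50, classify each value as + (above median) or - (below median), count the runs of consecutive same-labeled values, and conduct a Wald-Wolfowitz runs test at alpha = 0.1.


Step 1: Compute median = 28.50; label A = above, B = below.
Labels in order: AAABBBABAB  (n_A = 5, n_B = 5)
Step 2: Count runs R = 6.
Step 3: Under H0 (random ordering), E[R] = 2*n_A*n_B/(n_A+n_B) + 1 = 2*5*5/10 + 1 = 6.0000.
        Var[R] = 2*n_A*n_B*(2*n_A*n_B - n_A - n_B) / ((n_A+n_B)^2 * (n_A+n_B-1)) = 2000/900 = 2.2222.
        SD[R] = 1.4907.
Step 4: R = E[R], so z = 0 with no continuity correction.
Step 5: Two-sided p-value via normal approximation = 2*(1 - Phi(|z|)) = 1.000000.
Step 6: alpha = 0.1. fail to reject H0.

R = 6, z = 0.0000, p = 1.000000, fail to reject H0.


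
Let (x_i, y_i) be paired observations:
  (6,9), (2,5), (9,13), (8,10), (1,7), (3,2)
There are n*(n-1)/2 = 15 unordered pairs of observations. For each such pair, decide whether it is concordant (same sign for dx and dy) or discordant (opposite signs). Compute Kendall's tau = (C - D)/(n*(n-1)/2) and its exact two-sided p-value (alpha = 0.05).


Step 1: Enumerate the 15 unordered pairs (i,j) with i<j and classify each by sign(x_j-x_i) * sign(y_j-y_i).
  (1,2):dx=-4,dy=-4->C; (1,3):dx=+3,dy=+4->C; (1,4):dx=+2,dy=+1->C; (1,5):dx=-5,dy=-2->C
  (1,6):dx=-3,dy=-7->C; (2,3):dx=+7,dy=+8->C; (2,4):dx=+6,dy=+5->C; (2,5):dx=-1,dy=+2->D
  (2,6):dx=+1,dy=-3->D; (3,4):dx=-1,dy=-3->C; (3,5):dx=-8,dy=-6->C; (3,6):dx=-6,dy=-11->C
  (4,5):dx=-7,dy=-3->C; (4,6):dx=-5,dy=-8->C; (5,6):dx=+2,dy=-5->D
Step 2: C = 12, D = 3, total pairs = 15.
Step 3: tau = (C - D)/(n(n-1)/2) = (12 - 3)/15 = 0.600000.
Step 4: Exact two-sided p-value (enumerate n! = 720 permutations of y under H0): p = 0.136111.
Step 5: alpha = 0.05. fail to reject H0.

tau_b = 0.6000 (C=12, D=3), p = 0.136111, fail to reject H0.


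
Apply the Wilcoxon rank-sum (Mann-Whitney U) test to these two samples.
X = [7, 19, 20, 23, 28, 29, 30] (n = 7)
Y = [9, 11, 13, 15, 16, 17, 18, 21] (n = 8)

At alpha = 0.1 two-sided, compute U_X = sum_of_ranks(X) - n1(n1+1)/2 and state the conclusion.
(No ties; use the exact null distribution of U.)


Step 1: Combine and sort all 15 observations; assign midranks.
sorted (value, group): (7,X), (9,Y), (11,Y), (13,Y), (15,Y), (16,Y), (17,Y), (18,Y), (19,X), (20,X), (21,Y), (23,X), (28,X), (29,X), (30,X)
ranks: 7->1, 9->2, 11->3, 13->4, 15->5, 16->6, 17->7, 18->8, 19->9, 20->10, 21->11, 23->12, 28->13, 29->14, 30->15
Step 2: Rank sum for X: R1 = 1 + 9 + 10 + 12 + 13 + 14 + 15 = 74.
Step 3: U_X = R1 - n1(n1+1)/2 = 74 - 7*8/2 = 74 - 28 = 46.
       U_Y = n1*n2 - U_X = 56 - 46 = 10.
Step 4: No ties, so the exact null distribution of U (based on enumerating the C(15,7) = 6435 equally likely rank assignments) gives the two-sided p-value.
Step 5: p-value = 0.040093; compare to alpha = 0.1. reject H0.

U_X = 46, p = 0.040093, reject H0 at alpha = 0.1.


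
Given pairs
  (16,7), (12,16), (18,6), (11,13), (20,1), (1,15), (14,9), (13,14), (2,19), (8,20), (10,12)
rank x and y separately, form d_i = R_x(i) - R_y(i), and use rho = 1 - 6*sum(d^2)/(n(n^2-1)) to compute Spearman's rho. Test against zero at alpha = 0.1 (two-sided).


Step 1: Rank x and y separately (midranks; no ties here).
rank(x): 16->9, 12->6, 18->10, 11->5, 20->11, 1->1, 14->8, 13->7, 2->2, 8->3, 10->4
rank(y): 7->3, 16->9, 6->2, 13->6, 1->1, 15->8, 9->4, 14->7, 19->10, 20->11, 12->5
Step 2: d_i = R_x(i) - R_y(i); compute d_i^2.
  (9-3)^2=36, (6-9)^2=9, (10-2)^2=64, (5-6)^2=1, (11-1)^2=100, (1-8)^2=49, (8-4)^2=16, (7-7)^2=0, (2-10)^2=64, (3-11)^2=64, (4-5)^2=1
sum(d^2) = 404.
Step 3: rho = 1 - 6*404 / (11*(11^2 - 1)) = 1 - 2424/1320 = -0.836364.
Step 4: Under H0, t = rho * sqrt((n-2)/(1-rho^2)) = -4.5772 ~ t(9).
Step 5: Two-sided p-value from the t-distribution with 9 df = 0.001333.
Step 6: alpha = 0.1. reject H0.

rho = -0.8364, p = 0.001333, reject H0 at alpha = 0.1.


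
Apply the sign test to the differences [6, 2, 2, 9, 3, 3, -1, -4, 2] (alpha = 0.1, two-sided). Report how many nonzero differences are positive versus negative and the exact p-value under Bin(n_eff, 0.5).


Step 1: Discard zero differences. Original n = 9; n_eff = number of nonzero differences = 9.
Nonzero differences (with sign): +6, +2, +2, +9, +3, +3, -1, -4, +2
Step 2: Count signs: positive = 7, negative = 2.
Step 3: Under H0: P(positive) = 0.5, so the number of positives S ~ Bin(9, 0.5).
Step 4: Two-sided exact p-value = sum of Bin(9,0.5) probabilities at or below the observed probability = 0.179688.
Step 5: alpha = 0.1. fail to reject H0.

n_eff = 9, pos = 7, neg = 2, p = 0.179688, fail to reject H0.


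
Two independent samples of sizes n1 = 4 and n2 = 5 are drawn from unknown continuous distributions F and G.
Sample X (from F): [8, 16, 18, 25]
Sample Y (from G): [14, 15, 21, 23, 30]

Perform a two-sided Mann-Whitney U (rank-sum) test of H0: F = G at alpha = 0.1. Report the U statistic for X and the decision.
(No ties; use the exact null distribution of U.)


Step 1: Combine and sort all 9 observations; assign midranks.
sorted (value, group): (8,X), (14,Y), (15,Y), (16,X), (18,X), (21,Y), (23,Y), (25,X), (30,Y)
ranks: 8->1, 14->2, 15->3, 16->4, 18->5, 21->6, 23->7, 25->8, 30->9
Step 2: Rank sum for X: R1 = 1 + 4 + 5 + 8 = 18.
Step 3: U_X = R1 - n1(n1+1)/2 = 18 - 4*5/2 = 18 - 10 = 8.
       U_Y = n1*n2 - U_X = 20 - 8 = 12.
Step 4: No ties, so the exact null distribution of U (based on enumerating the C(9,4) = 126 equally likely rank assignments) gives the two-sided p-value.
Step 5: p-value = 0.730159; compare to alpha = 0.1. fail to reject H0.

U_X = 8, p = 0.730159, fail to reject H0 at alpha = 0.1.


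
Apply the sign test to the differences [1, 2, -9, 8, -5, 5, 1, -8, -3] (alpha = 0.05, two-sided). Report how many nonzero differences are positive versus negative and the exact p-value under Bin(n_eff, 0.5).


Step 1: Discard zero differences. Original n = 9; n_eff = number of nonzero differences = 9.
Nonzero differences (with sign): +1, +2, -9, +8, -5, +5, +1, -8, -3
Step 2: Count signs: positive = 5, negative = 4.
Step 3: Under H0: P(positive) = 0.5, so the number of positives S ~ Bin(9, 0.5).
Step 4: Two-sided exact p-value = sum of Bin(9,0.5) probabilities at or below the observed probability = 1.000000.
Step 5: alpha = 0.05. fail to reject H0.

n_eff = 9, pos = 5, neg = 4, p = 1.000000, fail to reject H0.


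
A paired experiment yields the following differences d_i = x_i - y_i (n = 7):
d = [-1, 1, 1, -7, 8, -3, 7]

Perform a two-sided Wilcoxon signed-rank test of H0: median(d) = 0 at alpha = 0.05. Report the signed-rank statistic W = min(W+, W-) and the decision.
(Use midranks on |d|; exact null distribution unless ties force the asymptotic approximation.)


Step 1: Drop any zero differences (none here) and take |d_i|.
|d| = [1, 1, 1, 7, 8, 3, 7]
Step 2: Midrank |d_i| (ties get averaged ranks).
ranks: |1|->2, |1|->2, |1|->2, |7|->5.5, |8|->7, |3|->4, |7|->5.5
Step 3: Attach original signs; sum ranks with positive sign and with negative sign.
W+ = 2 + 2 + 7 + 5.5 = 16.5
W- = 2 + 5.5 + 4 = 11.5
(Check: W+ + W- = 28 should equal n(n+1)/2 = 28.)
Step 4: Test statistic W = min(W+, W-) = 11.5.
Step 5: Ties in |d|, so use the tie-corrected normal approximation.
        E[W] = n(n+1)/4 = 7*8/4 = 14.
        Tie groups: |d|=1 (t=3), |d|=7 (t=2); sum(t^3 - t) = 30.
        Var[W] = n(n+1)(2n+1)/24 - sum(t^3-t)/48 = 840/24 - 30/48 = 34.375.
        z = (W - E[W]) / sqrt(Var[W]) = (11.5 - 14) / 5.8630 = -0.4264.
        Two-sided p = 2*Phi(z) = 0.669815.
Step 6: alpha = 0.05. fail to reject H0.

W+ = 16.5, W- = 11.5, W = min = 11.5, p = 0.669815, fail to reject H0.


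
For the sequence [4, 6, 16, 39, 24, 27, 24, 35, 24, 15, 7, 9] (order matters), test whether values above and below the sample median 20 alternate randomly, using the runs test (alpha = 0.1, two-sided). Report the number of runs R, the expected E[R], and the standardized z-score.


Step 1: Compute median = 20; label A = above, B = below.
Labels in order: BBBAAAAAABBB  (n_A = 6, n_B = 6)
Step 2: Count runs R = 3.
Step 3: Under H0 (random ordering), E[R] = 2*n_A*n_B/(n_A+n_B) + 1 = 2*6*6/12 + 1 = 7.0000.
        Var[R] = 2*n_A*n_B*(2*n_A*n_B - n_A - n_B) / ((n_A+n_B)^2 * (n_A+n_B-1)) = 4320/1584 = 2.7273.
        SD[R] = 1.6514.
Step 4: Continuity-corrected z = (R + 0.5 - E[R]) / SD[R] = (3 + 0.5 - 7.0000) / 1.6514 = -2.1194.
Step 5: Two-sided p-value via normal approximation = 2*(1 - Phi(|z|)) = 0.034060.
Step 6: alpha = 0.1. reject H0.

R = 3, z = -2.1194, p = 0.034060, reject H0.


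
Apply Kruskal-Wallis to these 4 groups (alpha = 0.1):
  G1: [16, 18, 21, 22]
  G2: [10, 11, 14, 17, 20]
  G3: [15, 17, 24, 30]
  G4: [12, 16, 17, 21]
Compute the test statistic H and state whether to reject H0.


Step 1: Combine all N = 17 observations and assign midranks.
sorted (value, group, rank): (10,G2,1), (11,G2,2), (12,G4,3), (14,G2,4), (15,G3,5), (16,G1,6.5), (16,G4,6.5), (17,G2,9), (17,G3,9), (17,G4,9), (18,G1,11), (20,G2,12), (21,G1,13.5), (21,G4,13.5), (22,G1,15), (24,G3,16), (30,G3,17)
Step 2: Sum ranks within each group.
R_1 = 46 (n_1 = 4)
R_2 = 28 (n_2 = 5)
R_3 = 47 (n_3 = 4)
R_4 = 32 (n_4 = 4)
Step 3: H = 12/(N(N+1)) * sum(R_i^2/n_i) - 3(N+1)
     = 12/(17*18) * (46^2/4 + 28^2/5 + 47^2/4 + 32^2/4) - 3*18
     = 0.039216 * 1494.05 - 54
     = 4.590196.
Step 4: Ties present; correction factor C = 1 - 36/(17^3 - 17) = 0.992647. Corrected H = 4.590196 / 0.992647 = 4.624198.
Step 5: Under H0, H ~ chi^2(3); p-value = 0.201476.
Step 6: alpha = 0.1. fail to reject H0.

H = 4.6242, df = 3, p = 0.201476, fail to reject H0.


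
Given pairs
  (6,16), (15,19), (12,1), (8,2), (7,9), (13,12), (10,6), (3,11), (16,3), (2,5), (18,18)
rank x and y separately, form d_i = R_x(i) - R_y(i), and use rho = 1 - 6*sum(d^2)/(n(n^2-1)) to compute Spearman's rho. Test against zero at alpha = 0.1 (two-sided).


Step 1: Rank x and y separately (midranks; no ties here).
rank(x): 6->3, 15->9, 12->7, 8->5, 7->4, 13->8, 10->6, 3->2, 16->10, 2->1, 18->11
rank(y): 16->9, 19->11, 1->1, 2->2, 9->6, 12->8, 6->5, 11->7, 3->3, 5->4, 18->10
Step 2: d_i = R_x(i) - R_y(i); compute d_i^2.
  (3-9)^2=36, (9-11)^2=4, (7-1)^2=36, (5-2)^2=9, (4-6)^2=4, (8-8)^2=0, (6-5)^2=1, (2-7)^2=25, (10-3)^2=49, (1-4)^2=9, (11-10)^2=1
sum(d^2) = 174.
Step 3: rho = 1 - 6*174 / (11*(11^2 - 1)) = 1 - 1044/1320 = 0.209091.
Step 4: Under H0, t = rho * sqrt((n-2)/(1-rho^2)) = 0.6415 ~ t(9).
Step 5: Two-sided p-value from the t-distribution with 9 df = 0.537221.
Step 6: alpha = 0.1. fail to reject H0.

rho = 0.2091, p = 0.537221, fail to reject H0 at alpha = 0.1.


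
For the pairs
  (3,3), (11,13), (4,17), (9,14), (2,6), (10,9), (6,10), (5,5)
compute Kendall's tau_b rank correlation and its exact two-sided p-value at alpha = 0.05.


Step 1: Enumerate the 28 unordered pairs (i,j) with i<j and classify each by sign(x_j-x_i) * sign(y_j-y_i).
  (1,2):dx=+8,dy=+10->C; (1,3):dx=+1,dy=+14->C; (1,4):dx=+6,dy=+11->C; (1,5):dx=-1,dy=+3->D
  (1,6):dx=+7,dy=+6->C; (1,7):dx=+3,dy=+7->C; (1,8):dx=+2,dy=+2->C; (2,3):dx=-7,dy=+4->D
  (2,4):dx=-2,dy=+1->D; (2,5):dx=-9,dy=-7->C; (2,6):dx=-1,dy=-4->C; (2,7):dx=-5,dy=-3->C
  (2,8):dx=-6,dy=-8->C; (3,4):dx=+5,dy=-3->D; (3,5):dx=-2,dy=-11->C; (3,6):dx=+6,dy=-8->D
  (3,7):dx=+2,dy=-7->D; (3,8):dx=+1,dy=-12->D; (4,5):dx=-7,dy=-8->C; (4,6):dx=+1,dy=-5->D
  (4,7):dx=-3,dy=-4->C; (4,8):dx=-4,dy=-9->C; (5,6):dx=+8,dy=+3->C; (5,7):dx=+4,dy=+4->C
  (5,8):dx=+3,dy=-1->D; (6,7):dx=-4,dy=+1->D; (6,8):dx=-5,dy=-4->C; (7,8):dx=-1,dy=-5->C
Step 2: C = 18, D = 10, total pairs = 28.
Step 3: tau = (C - D)/(n(n-1)/2) = (18 - 10)/28 = 0.285714.
Step 4: Exact two-sided p-value (enumerate n! = 40320 permutations of y under H0): p = 0.398760.
Step 5: alpha = 0.05. fail to reject H0.

tau_b = 0.2857 (C=18, D=10), p = 0.398760, fail to reject H0.


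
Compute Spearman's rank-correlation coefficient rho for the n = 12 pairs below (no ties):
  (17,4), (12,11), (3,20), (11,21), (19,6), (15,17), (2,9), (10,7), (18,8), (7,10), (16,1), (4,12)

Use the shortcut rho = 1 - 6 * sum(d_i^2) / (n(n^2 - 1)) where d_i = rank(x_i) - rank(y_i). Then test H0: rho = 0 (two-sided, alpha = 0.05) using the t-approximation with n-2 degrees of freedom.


Step 1: Rank x and y separately (midranks; no ties here).
rank(x): 17->10, 12->7, 3->2, 11->6, 19->12, 15->8, 2->1, 10->5, 18->11, 7->4, 16->9, 4->3
rank(y): 4->2, 11->8, 20->11, 21->12, 6->3, 17->10, 9->6, 7->4, 8->5, 10->7, 1->1, 12->9
Step 2: d_i = R_x(i) - R_y(i); compute d_i^2.
  (10-2)^2=64, (7-8)^2=1, (2-11)^2=81, (6-12)^2=36, (12-3)^2=81, (8-10)^2=4, (1-6)^2=25, (5-4)^2=1, (11-5)^2=36, (4-7)^2=9, (9-1)^2=64, (3-9)^2=36
sum(d^2) = 438.
Step 3: rho = 1 - 6*438 / (12*(12^2 - 1)) = 1 - 2628/1716 = -0.531469.
Step 4: Under H0, t = rho * sqrt((n-2)/(1-rho^2)) = -1.9841 ~ t(10).
Step 5: Two-sided p-value from the t-distribution with 10 df = 0.075362.
Step 6: alpha = 0.05. fail to reject H0.

rho = -0.5315, p = 0.075362, fail to reject H0 at alpha = 0.05.


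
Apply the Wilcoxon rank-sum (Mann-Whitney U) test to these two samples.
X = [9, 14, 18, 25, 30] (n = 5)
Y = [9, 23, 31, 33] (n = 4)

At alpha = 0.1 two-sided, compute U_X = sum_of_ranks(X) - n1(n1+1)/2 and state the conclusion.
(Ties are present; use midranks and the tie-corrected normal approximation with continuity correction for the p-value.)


Step 1: Combine and sort all 9 observations; assign midranks.
sorted (value, group): (9,X), (9,Y), (14,X), (18,X), (23,Y), (25,X), (30,X), (31,Y), (33,Y)
ranks: 9->1.5, 9->1.5, 14->3, 18->4, 23->5, 25->6, 30->7, 31->8, 33->9
Step 2: Rank sum for X: R1 = 1.5 + 3 + 4 + 6 + 7 = 21.5.
Step 3: U_X = R1 - n1(n1+1)/2 = 21.5 - 5*6/2 = 21.5 - 15 = 6.5.
       U_Y = n1*n2 - U_X = 20 - 6.5 = 13.5.
Step 4: Ties are present, so use the tie-corrected normal approximation (with continuity correction) for the p-value.
Step 5: p-value = 0.460558; compare to alpha = 0.1. fail to reject H0.

U_X = 6.5, p = 0.460558, fail to reject H0 at alpha = 0.1.


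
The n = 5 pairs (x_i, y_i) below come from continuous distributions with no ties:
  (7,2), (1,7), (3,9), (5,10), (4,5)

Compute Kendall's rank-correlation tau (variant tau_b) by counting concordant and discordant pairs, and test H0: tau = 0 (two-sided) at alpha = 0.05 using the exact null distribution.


Step 1: Enumerate the 10 unordered pairs (i,j) with i<j and classify each by sign(x_j-x_i) * sign(y_j-y_i).
  (1,2):dx=-6,dy=+5->D; (1,3):dx=-4,dy=+7->D; (1,4):dx=-2,dy=+8->D; (1,5):dx=-3,dy=+3->D
  (2,3):dx=+2,dy=+2->C; (2,4):dx=+4,dy=+3->C; (2,5):dx=+3,dy=-2->D; (3,4):dx=+2,dy=+1->C
  (3,5):dx=+1,dy=-4->D; (4,5):dx=-1,dy=-5->C
Step 2: C = 4, D = 6, total pairs = 10.
Step 3: tau = (C - D)/(n(n-1)/2) = (4 - 6)/10 = -0.200000.
Step 4: Exact two-sided p-value (enumerate n! = 120 permutations of y under H0): p = 0.816667.
Step 5: alpha = 0.05. fail to reject H0.

tau_b = -0.2000 (C=4, D=6), p = 0.816667, fail to reject H0.


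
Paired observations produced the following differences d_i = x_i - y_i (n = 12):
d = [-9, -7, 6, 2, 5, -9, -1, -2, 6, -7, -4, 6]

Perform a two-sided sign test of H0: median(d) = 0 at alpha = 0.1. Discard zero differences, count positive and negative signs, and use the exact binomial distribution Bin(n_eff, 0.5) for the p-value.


Step 1: Discard zero differences. Original n = 12; n_eff = number of nonzero differences = 12.
Nonzero differences (with sign): -9, -7, +6, +2, +5, -9, -1, -2, +6, -7, -4, +6
Step 2: Count signs: positive = 5, negative = 7.
Step 3: Under H0: P(positive) = 0.5, so the number of positives S ~ Bin(12, 0.5).
Step 4: Two-sided exact p-value = sum of Bin(12,0.5) probabilities at or below the observed probability = 0.774414.
Step 5: alpha = 0.1. fail to reject H0.

n_eff = 12, pos = 5, neg = 7, p = 0.774414, fail to reject H0.


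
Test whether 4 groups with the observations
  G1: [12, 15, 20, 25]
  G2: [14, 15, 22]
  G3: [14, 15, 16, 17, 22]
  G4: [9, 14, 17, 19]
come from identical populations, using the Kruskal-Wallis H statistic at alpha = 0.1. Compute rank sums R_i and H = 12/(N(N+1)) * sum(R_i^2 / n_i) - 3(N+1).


Step 1: Combine all N = 16 observations and assign midranks.
sorted (value, group, rank): (9,G4,1), (12,G1,2), (14,G2,4), (14,G3,4), (14,G4,4), (15,G1,7), (15,G2,7), (15,G3,7), (16,G3,9), (17,G3,10.5), (17,G4,10.5), (19,G4,12), (20,G1,13), (22,G2,14.5), (22,G3,14.5), (25,G1,16)
Step 2: Sum ranks within each group.
R_1 = 38 (n_1 = 4)
R_2 = 25.5 (n_2 = 3)
R_3 = 45 (n_3 = 5)
R_4 = 27.5 (n_4 = 4)
Step 3: H = 12/(N(N+1)) * sum(R_i^2/n_i) - 3(N+1)
     = 12/(16*17) * (38^2/4 + 25.5^2/3 + 45^2/5 + 27.5^2/4) - 3*17
     = 0.044118 * 1171.81 - 51
     = 0.697610.
Step 4: Ties present; correction factor C = 1 - 60/(16^3 - 16) = 0.985294. Corrected H = 0.697610 / 0.985294 = 0.708022.
Step 5: Under H0, H ~ chi^2(3); p-value = 0.871315.
Step 6: alpha = 0.1. fail to reject H0.

H = 0.7080, df = 3, p = 0.871315, fail to reject H0.


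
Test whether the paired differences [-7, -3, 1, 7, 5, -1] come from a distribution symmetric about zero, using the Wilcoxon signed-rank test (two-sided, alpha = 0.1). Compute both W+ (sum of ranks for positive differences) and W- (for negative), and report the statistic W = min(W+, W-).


Step 1: Drop any zero differences (none here) and take |d_i|.
|d| = [7, 3, 1, 7, 5, 1]
Step 2: Midrank |d_i| (ties get averaged ranks).
ranks: |7|->5.5, |3|->3, |1|->1.5, |7|->5.5, |5|->4, |1|->1.5
Step 3: Attach original signs; sum ranks with positive sign and with negative sign.
W+ = 1.5 + 5.5 + 4 = 11
W- = 5.5 + 3 + 1.5 = 10
(Check: W+ + W- = 21 should equal n(n+1)/2 = 21.)
Step 4: Test statistic W = min(W+, W-) = 10.
Step 5: Ties in |d|, so use the tie-corrected normal approximation.
        E[W] = n(n+1)/4 = 6*7/4 = 10.5.
        Tie groups: |d|=1 (t=2), |d|=7 (t=2); sum(t^3 - t) = 12.
        Var[W] = n(n+1)(2n+1)/24 - sum(t^3-t)/48 = 546/24 - 12/48 = 22.5.
        z = (W - E[W]) / sqrt(Var[W]) = (10 - 10.5) / 4.7434 = -0.1054.
        Two-sided p = 2*Phi(z) = 0.916051.
Step 6: alpha = 0.1. fail to reject H0.

W+ = 11, W- = 10, W = min = 10, p = 0.916051, fail to reject H0.


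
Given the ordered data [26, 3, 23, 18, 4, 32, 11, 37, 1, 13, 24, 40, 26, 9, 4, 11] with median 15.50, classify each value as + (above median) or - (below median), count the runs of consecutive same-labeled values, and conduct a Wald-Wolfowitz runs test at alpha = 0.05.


Step 1: Compute median = 15.50; label A = above, B = below.
Labels in order: ABAABABABBAAABBB  (n_A = 8, n_B = 8)
Step 2: Count runs R = 10.
Step 3: Under H0 (random ordering), E[R] = 2*n_A*n_B/(n_A+n_B) + 1 = 2*8*8/16 + 1 = 9.0000.
        Var[R] = 2*n_A*n_B*(2*n_A*n_B - n_A - n_B) / ((n_A+n_B)^2 * (n_A+n_B-1)) = 14336/3840 = 3.7333.
        SD[R] = 1.9322.
Step 4: Continuity-corrected z = (R - 0.5 - E[R]) / SD[R] = (10 - 0.5 - 9.0000) / 1.9322 = 0.2588.
Step 5: Two-sided p-value via normal approximation = 2*(1 - Phi(|z|)) = 0.795809.
Step 6: alpha = 0.05. fail to reject H0.

R = 10, z = 0.2588, p = 0.795809, fail to reject H0.


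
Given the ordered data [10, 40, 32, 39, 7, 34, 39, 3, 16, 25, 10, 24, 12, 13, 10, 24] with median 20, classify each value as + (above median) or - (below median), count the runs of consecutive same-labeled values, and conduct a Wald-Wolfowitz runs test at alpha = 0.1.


Step 1: Compute median = 20; label A = above, B = below.
Labels in order: BAAABAABBABABBBA  (n_A = 8, n_B = 8)
Step 2: Count runs R = 10.
Step 3: Under H0 (random ordering), E[R] = 2*n_A*n_B/(n_A+n_B) + 1 = 2*8*8/16 + 1 = 9.0000.
        Var[R] = 2*n_A*n_B*(2*n_A*n_B - n_A - n_B) / ((n_A+n_B)^2 * (n_A+n_B-1)) = 14336/3840 = 3.7333.
        SD[R] = 1.9322.
Step 4: Continuity-corrected z = (R - 0.5 - E[R]) / SD[R] = (10 - 0.5 - 9.0000) / 1.9322 = 0.2588.
Step 5: Two-sided p-value via normal approximation = 2*(1 - Phi(|z|)) = 0.795809.
Step 6: alpha = 0.1. fail to reject H0.

R = 10, z = 0.2588, p = 0.795809, fail to reject H0.


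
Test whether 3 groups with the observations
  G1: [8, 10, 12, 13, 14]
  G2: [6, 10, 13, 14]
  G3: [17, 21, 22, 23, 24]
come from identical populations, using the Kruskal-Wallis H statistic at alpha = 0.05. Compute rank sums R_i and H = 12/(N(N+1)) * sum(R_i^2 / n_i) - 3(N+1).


Step 1: Combine all N = 14 observations and assign midranks.
sorted (value, group, rank): (6,G2,1), (8,G1,2), (10,G1,3.5), (10,G2,3.5), (12,G1,5), (13,G1,6.5), (13,G2,6.5), (14,G1,8.5), (14,G2,8.5), (17,G3,10), (21,G3,11), (22,G3,12), (23,G3,13), (24,G3,14)
Step 2: Sum ranks within each group.
R_1 = 25.5 (n_1 = 5)
R_2 = 19.5 (n_2 = 4)
R_3 = 60 (n_3 = 5)
Step 3: H = 12/(N(N+1)) * sum(R_i^2/n_i) - 3(N+1)
     = 12/(14*15) * (25.5^2/5 + 19.5^2/4 + 60^2/5) - 3*15
     = 0.057143 * 945.112 - 45
     = 9.006429.
Step 4: Ties present; correction factor C = 1 - 18/(14^3 - 14) = 0.993407. Corrected H = 9.006429 / 0.993407 = 9.066206.
Step 5: Under H0, H ~ chi^2(2); p-value = 0.010747.
Step 6: alpha = 0.05. reject H0.

H = 9.0662, df = 2, p = 0.010747, reject H0.


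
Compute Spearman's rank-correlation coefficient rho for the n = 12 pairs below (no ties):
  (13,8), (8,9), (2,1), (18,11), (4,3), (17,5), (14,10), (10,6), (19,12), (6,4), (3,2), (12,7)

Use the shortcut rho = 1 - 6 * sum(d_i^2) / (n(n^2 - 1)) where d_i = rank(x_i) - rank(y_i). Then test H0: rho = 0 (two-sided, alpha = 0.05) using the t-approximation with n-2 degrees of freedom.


Step 1: Rank x and y separately (midranks; no ties here).
rank(x): 13->8, 8->5, 2->1, 18->11, 4->3, 17->10, 14->9, 10->6, 19->12, 6->4, 3->2, 12->7
rank(y): 8->8, 9->9, 1->1, 11->11, 3->3, 5->5, 10->10, 6->6, 12->12, 4->4, 2->2, 7->7
Step 2: d_i = R_x(i) - R_y(i); compute d_i^2.
  (8-8)^2=0, (5-9)^2=16, (1-1)^2=0, (11-11)^2=0, (3-3)^2=0, (10-5)^2=25, (9-10)^2=1, (6-6)^2=0, (12-12)^2=0, (4-4)^2=0, (2-2)^2=0, (7-7)^2=0
sum(d^2) = 42.
Step 3: rho = 1 - 6*42 / (12*(12^2 - 1)) = 1 - 252/1716 = 0.853147.
Step 4: Under H0, t = rho * sqrt((n-2)/(1-rho^2)) = 5.1716 ~ t(10).
Step 5: Two-sided p-value from the t-distribution with 10 df = 0.000418.
Step 6: alpha = 0.05. reject H0.

rho = 0.8531, p = 0.000418, reject H0 at alpha = 0.05.
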